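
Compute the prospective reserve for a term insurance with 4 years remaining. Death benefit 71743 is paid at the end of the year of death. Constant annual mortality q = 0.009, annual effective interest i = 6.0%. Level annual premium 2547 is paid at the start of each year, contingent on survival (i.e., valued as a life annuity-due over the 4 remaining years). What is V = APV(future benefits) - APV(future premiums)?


v = 1/(1+i) = 0.943396
APV(future benefits) per unit = sum_{k=0}^{3} k_p_x * q * v^(k+1) = 0.030788
APV(future benefits) = 71743 * 0.030788 = 2208.8022
Life annuity-due factor ä_{x:4} = sum_{k=0}^{3} k_p_x * v^k = 3.626107
APV(future premiums) = 2547 * 3.626107 = 9235.6951
V = 2208.8022 - 9235.6951
= -7026.8929


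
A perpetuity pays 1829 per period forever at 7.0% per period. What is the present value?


PV = PMT / i
= 1829 / 0.07
= 26128.5714


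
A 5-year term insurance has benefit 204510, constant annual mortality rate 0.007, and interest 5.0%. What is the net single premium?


NSP = benefit * sum_{k=0}^{n-1} k_p_x * q * v^(k+1)
With constant q=0.007, v=0.952381
Sum = 0.029905
NSP = 204510 * 0.029905
= 6115.9684


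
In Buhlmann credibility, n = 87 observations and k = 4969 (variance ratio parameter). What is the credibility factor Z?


Z = n / (n + k)
= 87 / (87 + 4969)
= 87 / 5056
= 0.0172


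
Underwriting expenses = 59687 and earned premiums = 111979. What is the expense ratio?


Expense ratio = expenses / premiums
= 59687 / 111979
= 0.533


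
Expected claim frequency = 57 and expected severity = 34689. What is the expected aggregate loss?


E[S] = E[N] * E[X]
= 57 * 34689
= 1.9773e+06


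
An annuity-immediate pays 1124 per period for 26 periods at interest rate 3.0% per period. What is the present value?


PV = PMT * (1 - (1+i)^(-n)) / i
= 1124 * (1 - (1+0.03)^(-26)) / 0.03
= 1124 * (1 - 0.463695) / 0.03
= 1124 * 17.876842
= 20093.5709


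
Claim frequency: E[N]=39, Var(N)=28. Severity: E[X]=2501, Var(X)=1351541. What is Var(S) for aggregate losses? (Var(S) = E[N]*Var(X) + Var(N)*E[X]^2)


Var(S) = E[N]*Var(X) + Var(N)*E[X]^2
= 39*1351541 + 28*2501^2
= 52710099 + 175140028
= 2.2785e+08


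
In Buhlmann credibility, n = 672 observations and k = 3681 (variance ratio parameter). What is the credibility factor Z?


Z = n / (n + k)
= 672 / (672 + 3681)
= 672 / 4353
= 0.1544


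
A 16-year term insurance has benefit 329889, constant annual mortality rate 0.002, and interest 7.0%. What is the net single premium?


NSP = benefit * sum_{k=0}^{n-1} k_p_x * q * v^(k+1)
With constant q=0.002, v=0.934579
Sum = 0.018665
NSP = 329889 * 0.018665
= 6157.4132


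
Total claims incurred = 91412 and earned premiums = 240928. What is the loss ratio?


Loss ratio = claims / premiums
= 91412 / 240928
= 0.3794


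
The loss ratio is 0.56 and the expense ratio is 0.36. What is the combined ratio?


Combined ratio = loss ratio + expense ratio
= 0.56 + 0.36
= 0.92


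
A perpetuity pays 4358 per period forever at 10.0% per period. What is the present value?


PV = PMT / i
= 4358 / 0.1
= 43580.0


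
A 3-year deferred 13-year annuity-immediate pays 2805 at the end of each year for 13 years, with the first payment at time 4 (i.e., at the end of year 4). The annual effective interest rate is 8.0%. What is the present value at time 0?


PV at time 3 of the 13-year annuity-immediate:
a_n = 2805 * (1-(1+0.08)^(-13))/0.08 = 22170.0915
Discount back 3 years to time 0:
PV = 22170.0915 * (1+0.08)^(-3)
= 22170.0915 * 0.793832
= 17599.3334


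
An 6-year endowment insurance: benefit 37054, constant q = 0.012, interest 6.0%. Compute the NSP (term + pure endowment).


Term component = 2126.27
Pure endowment = 6_p_x * v^6 * benefit = 0.930126 * 0.704961 * 37054 = 24296.3801
NSP = 26422.6501


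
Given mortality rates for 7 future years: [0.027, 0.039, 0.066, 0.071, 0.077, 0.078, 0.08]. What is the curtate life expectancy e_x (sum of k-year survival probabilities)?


e_x = sum_{k=1}^{n} k_p_x
k_p_x values:
  1_p_x = 0.973
  2_p_x = 0.935053
  3_p_x = 0.87334
  4_p_x = 0.811332
  5_p_x = 0.74886
  6_p_x = 0.690449
  7_p_x = 0.635213
e_x = 5.6672


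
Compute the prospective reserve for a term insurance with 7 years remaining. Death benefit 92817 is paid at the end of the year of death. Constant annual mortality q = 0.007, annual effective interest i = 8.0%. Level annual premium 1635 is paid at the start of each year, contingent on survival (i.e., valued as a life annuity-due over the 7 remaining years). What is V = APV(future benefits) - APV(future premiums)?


v = 1/(1+i) = 0.925926
APV(future benefits) per unit = sum_{k=0}^{6} k_p_x * q * v^(k+1) = 0.035765
APV(future benefits) = 92817 * 0.035765 = 3319.5949
Life annuity-due factor ä_{x:7} = sum_{k=0}^{6} k_p_x * v^k = 5.51802
APV(future premiums) = 1635 * 5.51802 = 9021.9629
V = 3319.5949 - 9021.9629
= -5702.368


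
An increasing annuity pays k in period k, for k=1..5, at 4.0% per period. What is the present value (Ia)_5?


(Ia)_n = sum_{k=1}^{n} k * v^k, v = 1/(1+i)
v = 0.961538
Sum computed term by term:
(Ia)_5 = 13.0065


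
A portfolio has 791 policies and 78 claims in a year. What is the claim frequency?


frequency = claims / policies
= 78 / 791
= 0.0986


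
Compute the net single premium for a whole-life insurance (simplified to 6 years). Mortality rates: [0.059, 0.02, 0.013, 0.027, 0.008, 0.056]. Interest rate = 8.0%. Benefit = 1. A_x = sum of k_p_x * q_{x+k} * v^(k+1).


v = 0.925926
Year 0: k_p_x=1.0, q=0.059, term=0.05463
Year 1: k_p_x=0.941, q=0.02, term=0.016135
Year 2: k_p_x=0.92218, q=0.013, term=0.009517
Year 3: k_p_x=0.910192, q=0.027, term=0.018063
Year 4: k_p_x=0.885616, q=0.008, term=0.004822
Year 5: k_p_x=0.878532, q=0.056, term=0.031003
A_x = 0.1342


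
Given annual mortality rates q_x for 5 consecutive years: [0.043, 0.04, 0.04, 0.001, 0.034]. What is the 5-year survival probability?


p_k = 1 - q_k for each year
Survival = product of (1 - q_k)
= 0.957 * 0.96 * 0.96 * 0.999 * 0.966
= 0.8511


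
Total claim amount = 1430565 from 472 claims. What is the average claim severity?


severity = total / number
= 1430565 / 472
= 3030.8581


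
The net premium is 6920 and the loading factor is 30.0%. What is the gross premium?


Gross = net * (1 + loading)
= 6920 * (1 + 0.3)
= 6920 * 1.3
= 8996.0


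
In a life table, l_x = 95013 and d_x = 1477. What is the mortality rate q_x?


q_x = d_x / l_x
= 1477 / 95013
= 0.0155


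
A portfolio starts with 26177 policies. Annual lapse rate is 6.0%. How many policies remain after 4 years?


remaining = initial * (1 - lapse)^years
= 26177 * (1 - 0.06)^4
= 26177 * 0.780749
= 20437.6655


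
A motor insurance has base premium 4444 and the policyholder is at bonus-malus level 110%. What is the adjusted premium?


adjusted = base * BM_level / 100
= 4444 * 110 / 100
= 4444 * 1.1
= 4888.4


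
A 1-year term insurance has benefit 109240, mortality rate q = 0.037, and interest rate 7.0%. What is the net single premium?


NSP = benefit * q * v
v = 1/(1+i) = 0.934579
NSP = 109240 * 0.037 * 0.934579
= 3777.4579


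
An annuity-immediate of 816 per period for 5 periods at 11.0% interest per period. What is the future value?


FV = PMT * ((1+i)^n - 1) / i
= 816 * ((1.11)^5 - 1) / 0.11
= 816 * (1.685058 - 1) / 0.11
= 5081.886


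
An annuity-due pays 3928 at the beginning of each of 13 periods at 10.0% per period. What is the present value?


PV_due = PMT * (1-(1+i)^(-n))/i * (1+i)
PV_immediate = 27901.9832
PV_due = 27901.9832 * 1.1
= 30692.1815


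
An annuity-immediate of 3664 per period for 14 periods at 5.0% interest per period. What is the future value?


FV = PMT * ((1+i)^n - 1) / i
= 3664 * ((1.05)^14 - 1) / 0.05
= 3664 * (1.979932 - 1) / 0.05
= 71809.3876


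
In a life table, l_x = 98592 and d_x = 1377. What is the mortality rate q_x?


q_x = d_x / l_x
= 1377 / 98592
= 0.014


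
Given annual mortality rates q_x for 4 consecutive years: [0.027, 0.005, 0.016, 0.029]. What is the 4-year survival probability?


p_k = 1 - q_k for each year
Survival = product of (1 - q_k)
= 0.973 * 0.995 * 0.984 * 0.971
= 0.925


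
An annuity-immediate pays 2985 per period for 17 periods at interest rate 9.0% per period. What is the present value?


PV = PMT * (1 - (1+i)^(-n)) / i
= 2985 * (1 - (1+0.09)^(-17)) / 0.09
= 2985 * (1 - 0.231073) / 0.09
= 2985 * 8.543631
= 25502.7396


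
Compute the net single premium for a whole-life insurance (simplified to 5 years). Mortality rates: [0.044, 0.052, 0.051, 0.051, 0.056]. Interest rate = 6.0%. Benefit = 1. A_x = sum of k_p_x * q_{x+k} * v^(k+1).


v = 0.943396
Year 0: k_p_x=1.0, q=0.044, term=0.041509
Year 1: k_p_x=0.956, q=0.052, term=0.044244
Year 2: k_p_x=0.906288, q=0.051, term=0.038808
Year 3: k_p_x=0.860067, q=0.051, term=0.034744
Year 4: k_p_x=0.816204, q=0.056, term=0.034155
A_x = 0.1935


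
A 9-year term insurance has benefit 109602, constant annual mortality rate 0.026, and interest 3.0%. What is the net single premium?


NSP = benefit * sum_{k=0}^{n-1} k_p_x * q * v^(k+1)
With constant q=0.026, v=0.970874
Sum = 0.183561
NSP = 109602 * 0.183561
= 20118.6342


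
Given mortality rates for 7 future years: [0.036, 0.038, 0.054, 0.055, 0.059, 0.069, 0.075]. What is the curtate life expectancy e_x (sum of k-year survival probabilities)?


e_x = sum_{k=1}^{n} k_p_x
k_p_x values:
  1_p_x = 0.964
  2_p_x = 0.927368
  3_p_x = 0.87729
  4_p_x = 0.829039
  5_p_x = 0.780126
  6_p_x = 0.726297
  7_p_x = 0.671825
e_x = 5.7759


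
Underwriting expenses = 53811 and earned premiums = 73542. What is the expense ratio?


Expense ratio = expenses / premiums
= 53811 / 73542
= 0.7317


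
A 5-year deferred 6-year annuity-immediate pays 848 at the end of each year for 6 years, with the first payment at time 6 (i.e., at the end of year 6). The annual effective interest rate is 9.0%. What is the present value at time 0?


PV at time 5 of the 6-year annuity-immediate:
a_n = 848 * (1-(1+0.09)^(-6))/0.09 = 3804.059
Discount back 5 years to time 0:
PV = 3804.059 * (1+0.09)^(-5)
= 3804.059 * 0.649931
= 2472.3773


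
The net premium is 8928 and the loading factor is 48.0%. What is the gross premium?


Gross = net * (1 + loading)
= 8928 * (1 + 0.48)
= 8928 * 1.48
= 13213.44


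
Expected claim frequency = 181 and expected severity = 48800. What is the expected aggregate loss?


E[S] = E[N] * E[X]
= 181 * 48800
= 8.8328e+06


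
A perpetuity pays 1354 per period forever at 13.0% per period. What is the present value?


PV = PMT / i
= 1354 / 0.13
= 10415.3846


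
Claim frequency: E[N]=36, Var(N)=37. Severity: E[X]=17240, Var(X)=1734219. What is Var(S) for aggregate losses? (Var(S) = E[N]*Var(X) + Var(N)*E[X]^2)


Var(S) = E[N]*Var(X) + Var(N)*E[X]^2
= 36*1734219 + 37*17240^2
= 62431884 + 10997051200
= 1.1059e+10


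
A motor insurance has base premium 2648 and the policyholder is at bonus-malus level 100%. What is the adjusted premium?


adjusted = base * BM_level / 100
= 2648 * 100 / 100
= 2648 * 1.0
= 2648.0


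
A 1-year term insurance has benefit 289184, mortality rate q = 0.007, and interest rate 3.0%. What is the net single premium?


NSP = benefit * q * v
v = 1/(1+i) = 0.970874
NSP = 289184 * 0.007 * 0.970874
= 1965.3282


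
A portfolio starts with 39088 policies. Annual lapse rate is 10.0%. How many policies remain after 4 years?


remaining = initial * (1 - lapse)^years
= 39088 * (1 - 0.1)^4
= 39088 * 0.6561
= 25645.6368


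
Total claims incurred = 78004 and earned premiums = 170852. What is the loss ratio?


Loss ratio = claims / premiums
= 78004 / 170852
= 0.4566


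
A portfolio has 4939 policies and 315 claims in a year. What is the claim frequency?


frequency = claims / policies
= 315 / 4939
= 0.0638


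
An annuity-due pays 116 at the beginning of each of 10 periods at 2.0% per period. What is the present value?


PV_due = PMT * (1-(1+i)^(-n))/i * (1+i)
PV_immediate = 1041.9799
PV_due = 1041.9799 * 1.02
= 1062.8195


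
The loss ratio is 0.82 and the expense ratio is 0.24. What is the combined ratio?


Combined ratio = loss ratio + expense ratio
= 0.82 + 0.24
= 1.06


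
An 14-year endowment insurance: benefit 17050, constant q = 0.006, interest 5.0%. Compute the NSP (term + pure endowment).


Term component = 978.6862
Pure endowment = 14_p_x * v^14 * benefit = 0.919199 * 0.505068 * 17050 = 7915.5952
NSP = 8894.2815


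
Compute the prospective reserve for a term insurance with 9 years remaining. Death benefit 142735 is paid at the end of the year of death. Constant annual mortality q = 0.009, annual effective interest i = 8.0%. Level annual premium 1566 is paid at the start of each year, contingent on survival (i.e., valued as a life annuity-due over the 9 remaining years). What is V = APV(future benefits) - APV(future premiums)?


v = 1/(1+i) = 0.925926
APV(future benefits) per unit = sum_{k=0}^{8} k_p_x * q * v^(k+1) = 0.05449
APV(future benefits) = 142735 * 0.05449 = 7777.5889
Life annuity-due factor ä_{x:9} = sum_{k=0}^{8} k_p_x * v^k = 6.538765
APV(future premiums) = 1566 * 6.538765 = 10239.7065
V = 7777.5889 - 10239.7065
= -2462.1176


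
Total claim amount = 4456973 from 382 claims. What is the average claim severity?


severity = total / number
= 4456973 / 382
= 11667.4686


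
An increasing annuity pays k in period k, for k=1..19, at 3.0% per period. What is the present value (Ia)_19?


(Ia)_n = sum_{k=1}^{n} k * v^k, v = 1/(1+i)
v = 0.970874
Sum computed term by term:
(Ia)_19 = 130.6026


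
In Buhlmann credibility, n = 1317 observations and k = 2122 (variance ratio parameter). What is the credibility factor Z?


Z = n / (n + k)
= 1317 / (1317 + 2122)
= 1317 / 3439
= 0.383


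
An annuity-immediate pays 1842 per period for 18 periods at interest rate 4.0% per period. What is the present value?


PV = PMT * (1 - (1+i)^(-n)) / i
= 1842 * (1 - (1+0.04)^(-18)) / 0.04
= 1842 * (1 - 0.493628) / 0.04
= 1842 * 12.659297
= 23318.425


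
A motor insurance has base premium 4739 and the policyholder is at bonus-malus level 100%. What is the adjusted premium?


adjusted = base * BM_level / 100
= 4739 * 100 / 100
= 4739 * 1.0
= 4739.0


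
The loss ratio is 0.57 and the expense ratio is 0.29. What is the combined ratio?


Combined ratio = loss ratio + expense ratio
= 0.57 + 0.29
= 0.86


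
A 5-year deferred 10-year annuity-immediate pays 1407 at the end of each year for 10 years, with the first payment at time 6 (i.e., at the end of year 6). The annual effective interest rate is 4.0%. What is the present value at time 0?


PV at time 5 of the 10-year annuity-immediate:
a_n = 1407 * (1-(1+0.04)^(-10))/0.04 = 11412.0304
Discount back 5 years to time 0:
PV = 11412.0304 * (1+0.04)^(-5)
= 11412.0304 * 0.821927
= 9379.8571


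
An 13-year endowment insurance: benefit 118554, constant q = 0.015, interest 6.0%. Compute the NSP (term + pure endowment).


Term component = 14577.2217
Pure endowment = 13_p_x * v^13 * benefit = 0.82162 * 0.468839 * 118554 = 45667.8914
NSP = 60245.1131


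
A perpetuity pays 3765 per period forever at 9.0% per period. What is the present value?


PV = PMT / i
= 3765 / 0.09
= 41833.3333


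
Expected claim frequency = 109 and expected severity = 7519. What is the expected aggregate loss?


E[S] = E[N] * E[X]
= 109 * 7519
= 819571


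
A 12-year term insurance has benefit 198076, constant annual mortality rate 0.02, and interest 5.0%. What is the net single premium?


NSP = benefit * sum_{k=0}^{n-1} k_p_x * q * v^(k+1)
With constant q=0.02, v=0.952381
Sum = 0.160869
NSP = 198076 * 0.160869
= 31864.2238


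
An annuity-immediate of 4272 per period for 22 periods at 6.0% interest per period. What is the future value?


FV = PMT * ((1+i)^n - 1) / i
= 4272 * ((1.06)^22 - 1) / 0.06
= 4272 * (3.603537 - 1) / 0.06
= 185371.8641


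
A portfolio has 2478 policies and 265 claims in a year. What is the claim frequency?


frequency = claims / policies
= 265 / 2478
= 0.1069


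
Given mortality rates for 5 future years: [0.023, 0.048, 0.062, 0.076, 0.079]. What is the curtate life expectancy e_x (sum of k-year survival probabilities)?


e_x = sum_{k=1}^{n} k_p_x
k_p_x values:
  1_p_x = 0.977
  2_p_x = 0.930104
  3_p_x = 0.872438
  4_p_x = 0.806132
  5_p_x = 0.742448
e_x = 4.3281


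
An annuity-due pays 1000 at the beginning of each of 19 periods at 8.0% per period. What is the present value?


PV_due = PMT * (1-(1+i)^(-n))/i * (1+i)
PV_immediate = 9603.5992
PV_due = 9603.5992 * 1.08
= 10371.8871


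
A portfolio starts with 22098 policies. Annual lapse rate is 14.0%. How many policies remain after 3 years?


remaining = initial * (1 - lapse)^years
= 22098 * (1 - 0.14)^3
= 22098 * 0.636056
= 14055.5655


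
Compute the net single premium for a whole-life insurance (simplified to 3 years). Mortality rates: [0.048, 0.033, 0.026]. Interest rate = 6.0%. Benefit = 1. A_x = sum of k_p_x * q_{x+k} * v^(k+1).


v = 0.943396
Year 0: k_p_x=1.0, q=0.048, term=0.045283
Year 1: k_p_x=0.952, q=0.033, term=0.02796
Year 2: k_p_x=0.920584, q=0.026, term=0.020096
A_x = 0.0933


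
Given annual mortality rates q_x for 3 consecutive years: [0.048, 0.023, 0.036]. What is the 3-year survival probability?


p_k = 1 - q_k for each year
Survival = product of (1 - q_k)
= 0.952 * 0.977 * 0.964
= 0.8966


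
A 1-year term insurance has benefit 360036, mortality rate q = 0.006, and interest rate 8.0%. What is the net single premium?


NSP = benefit * q * v
v = 1/(1+i) = 0.925926
NSP = 360036 * 0.006 * 0.925926
= 2000.2


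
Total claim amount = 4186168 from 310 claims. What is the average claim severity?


severity = total / number
= 4186168 / 310
= 13503.7677


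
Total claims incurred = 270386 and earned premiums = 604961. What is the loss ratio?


Loss ratio = claims / premiums
= 270386 / 604961
= 0.4469


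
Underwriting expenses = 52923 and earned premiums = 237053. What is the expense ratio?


Expense ratio = expenses / premiums
= 52923 / 237053
= 0.2233


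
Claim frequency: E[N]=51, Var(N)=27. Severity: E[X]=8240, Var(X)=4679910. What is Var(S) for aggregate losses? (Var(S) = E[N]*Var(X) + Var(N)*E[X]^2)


Var(S) = E[N]*Var(X) + Var(N)*E[X]^2
= 51*4679910 + 27*8240^2
= 238675410 + 1833235200
= 2.0719e+09


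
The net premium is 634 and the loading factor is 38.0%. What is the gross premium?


Gross = net * (1 + loading)
= 634 * (1 + 0.38)
= 634 * 1.38
= 874.92


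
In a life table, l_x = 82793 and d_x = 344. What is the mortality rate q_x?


q_x = d_x / l_x
= 344 / 82793
= 0.0042


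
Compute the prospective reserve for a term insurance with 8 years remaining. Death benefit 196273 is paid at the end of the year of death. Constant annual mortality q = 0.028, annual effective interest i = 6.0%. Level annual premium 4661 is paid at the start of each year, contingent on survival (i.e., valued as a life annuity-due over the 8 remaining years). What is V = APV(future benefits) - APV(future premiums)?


v = 1/(1+i) = 0.943396
APV(future benefits) per unit = sum_{k=0}^{7} k_p_x * q * v^(k+1) = 0.159123
APV(future benefits) = 196273 * 0.159123 = 31231.4907
Life annuity-due factor ä_{x:8} = sum_{k=0}^{7} k_p_x * v^k = 6.023931
APV(future premiums) = 4661 * 6.023931 = 28077.5423
V = 31231.4907 - 28077.5423
= 3153.9484


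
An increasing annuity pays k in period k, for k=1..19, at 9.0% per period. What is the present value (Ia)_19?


(Ia)_n = sum_{k=1}^{n} k * v^k, v = 1/(1+i)
v = 0.917431
Sum computed term by term:
(Ia)_19 = 67.3369


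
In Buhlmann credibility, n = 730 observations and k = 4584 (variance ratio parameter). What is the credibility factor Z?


Z = n / (n + k)
= 730 / (730 + 4584)
= 730 / 5314
= 0.1374


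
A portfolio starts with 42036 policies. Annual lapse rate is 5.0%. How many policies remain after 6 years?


remaining = initial * (1 - lapse)^years
= 42036 * (1 - 0.05)^6
= 42036 * 0.735092
= 30900.3227


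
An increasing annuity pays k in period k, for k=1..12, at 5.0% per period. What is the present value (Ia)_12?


(Ia)_n = sum_{k=1}^{n} k * v^k, v = 1/(1+i)
v = 0.952381
Sum computed term by term:
(Ia)_12 = 52.4873


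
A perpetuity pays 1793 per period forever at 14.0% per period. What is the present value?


PV = PMT / i
= 1793 / 0.14
= 12807.1429


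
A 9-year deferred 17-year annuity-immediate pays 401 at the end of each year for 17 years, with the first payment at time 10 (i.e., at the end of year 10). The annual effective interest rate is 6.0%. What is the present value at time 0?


PV at time 9 of the 17-year annuity-immediate:
a_n = 401 * (1-(1+0.06)^(-17))/0.06 = 4201.3811
Discount back 9 years to time 0:
PV = 4201.3811 * (1+0.06)^(-9)
= 4201.3811 * 0.591898
= 2486.791


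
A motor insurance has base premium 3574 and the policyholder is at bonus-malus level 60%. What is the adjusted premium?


adjusted = base * BM_level / 100
= 3574 * 60 / 100
= 3574 * 0.6
= 2144.4


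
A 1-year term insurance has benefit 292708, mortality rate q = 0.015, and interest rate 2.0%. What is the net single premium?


NSP = benefit * q * v
v = 1/(1+i) = 0.980392
NSP = 292708 * 0.015 * 0.980392
= 4304.5294


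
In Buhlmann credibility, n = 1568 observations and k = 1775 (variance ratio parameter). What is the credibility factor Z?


Z = n / (n + k)
= 1568 / (1568 + 1775)
= 1568 / 3343
= 0.469


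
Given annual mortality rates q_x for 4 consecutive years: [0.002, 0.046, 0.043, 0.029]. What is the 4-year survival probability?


p_k = 1 - q_k for each year
Survival = product of (1 - q_k)
= 0.998 * 0.954 * 0.957 * 0.971
= 0.8847


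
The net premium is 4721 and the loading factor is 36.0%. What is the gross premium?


Gross = net * (1 + loading)
= 4721 * (1 + 0.36)
= 4721 * 1.36
= 6420.56


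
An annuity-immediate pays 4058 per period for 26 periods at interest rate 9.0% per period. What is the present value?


PV = PMT * (1 - (1+i)^(-n)) / i
= 4058 * (1 - (1+0.09)^(-26)) / 0.09
= 4058 * (1 - 0.106393) / 0.09
= 4058 * 9.928972
= 40291.7688


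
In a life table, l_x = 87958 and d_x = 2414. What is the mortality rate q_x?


q_x = d_x / l_x
= 2414 / 87958
= 0.0274


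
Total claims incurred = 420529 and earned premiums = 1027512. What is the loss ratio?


Loss ratio = claims / premiums
= 420529 / 1027512
= 0.4093


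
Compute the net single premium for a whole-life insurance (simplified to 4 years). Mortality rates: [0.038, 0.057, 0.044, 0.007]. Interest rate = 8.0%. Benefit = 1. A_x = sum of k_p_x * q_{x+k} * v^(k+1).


v = 0.925926
Year 0: k_p_x=1.0, q=0.038, term=0.035185
Year 1: k_p_x=0.962, q=0.057, term=0.047011
Year 2: k_p_x=0.907166, q=0.044, term=0.031686
Year 3: k_p_x=0.867251, q=0.007, term=0.004462
A_x = 0.1183


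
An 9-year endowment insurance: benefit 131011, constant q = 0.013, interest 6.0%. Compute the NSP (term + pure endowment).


Term component = 11055.4903
Pure endowment = 9_p_x * v^9 * benefit = 0.888903 * 0.591898 * 131011 = 68930.1698
NSP = 79985.6601


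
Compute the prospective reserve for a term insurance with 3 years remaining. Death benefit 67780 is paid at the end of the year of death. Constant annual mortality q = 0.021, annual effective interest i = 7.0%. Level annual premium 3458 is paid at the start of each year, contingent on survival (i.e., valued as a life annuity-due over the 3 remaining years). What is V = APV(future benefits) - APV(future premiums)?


v = 1/(1+i) = 0.934579
APV(future benefits) per unit = sum_{k=0}^{2} k_p_x * q * v^(k+1) = 0.054013
APV(future benefits) = 67780 * 0.054013 = 3661.0035
Life annuity-due factor ä_{x:3} = sum_{k=0}^{2} k_p_x * v^k = 2.752093
APV(future premiums) = 3458 * 2.752093 = 9516.7368
V = 3661.0035 - 9516.7368
= -5855.7332


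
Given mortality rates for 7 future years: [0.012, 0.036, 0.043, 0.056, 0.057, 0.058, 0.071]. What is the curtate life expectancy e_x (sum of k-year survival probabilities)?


e_x = sum_{k=1}^{n} k_p_x
k_p_x values:
  1_p_x = 0.988
  2_p_x = 0.952432
  3_p_x = 0.911477
  4_p_x = 0.860435
  5_p_x = 0.81139
  6_p_x = 0.764329
  7_p_x = 0.710062
e_x = 5.9981


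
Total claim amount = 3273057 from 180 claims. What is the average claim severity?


severity = total / number
= 3273057 / 180
= 18183.65


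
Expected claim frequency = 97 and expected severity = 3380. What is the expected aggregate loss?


E[S] = E[N] * E[X]
= 97 * 3380
= 327860


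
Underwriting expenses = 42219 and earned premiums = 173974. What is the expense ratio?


Expense ratio = expenses / premiums
= 42219 / 173974
= 0.2427


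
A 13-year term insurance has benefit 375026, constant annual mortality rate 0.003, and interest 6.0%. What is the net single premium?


NSP = benefit * sum_{k=0}^{n-1} k_p_x * q * v^(k+1)
With constant q=0.003, v=0.943396
Sum = 0.026149
NSP = 375026 * 0.026149
= 9806.3971


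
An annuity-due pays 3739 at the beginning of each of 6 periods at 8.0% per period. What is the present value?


PV_due = PMT * (1-(1+i)^(-n))/i * (1+i)
PV_immediate = 17284.9471
PV_due = 17284.9471 * 1.08
= 18667.7428


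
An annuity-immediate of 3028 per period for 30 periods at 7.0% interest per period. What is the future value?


FV = PMT * ((1+i)^n - 1) / i
= 3028 * ((1.07)^30 - 1) / 0.07
= 3028 * (7.612255 - 1) / 0.07
= 286027.261


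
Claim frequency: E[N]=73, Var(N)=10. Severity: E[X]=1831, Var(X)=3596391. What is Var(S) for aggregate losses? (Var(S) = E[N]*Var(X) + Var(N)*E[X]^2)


Var(S) = E[N]*Var(X) + Var(N)*E[X]^2
= 73*3596391 + 10*1831^2
= 262536543 + 33525610
= 2.9606e+08


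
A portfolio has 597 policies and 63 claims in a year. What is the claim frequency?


frequency = claims / policies
= 63 / 597
= 0.1055


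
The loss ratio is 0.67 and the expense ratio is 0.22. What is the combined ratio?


Combined ratio = loss ratio + expense ratio
= 0.67 + 0.22
= 0.89


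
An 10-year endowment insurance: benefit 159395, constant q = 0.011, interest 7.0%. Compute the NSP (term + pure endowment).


Term component = 11794.618
Pure endowment = 10_p_x * v^10 * benefit = 0.895288 * 0.508349 * 159395 = 72543.7218
NSP = 84338.3399


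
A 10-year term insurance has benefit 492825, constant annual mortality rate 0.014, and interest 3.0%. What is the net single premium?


NSP = benefit * sum_{k=0}^{n-1} k_p_x * q * v^(k+1)
With constant q=0.014, v=0.970874
Sum = 0.112559
NSP = 492825 * 0.112559
= 55471.6665


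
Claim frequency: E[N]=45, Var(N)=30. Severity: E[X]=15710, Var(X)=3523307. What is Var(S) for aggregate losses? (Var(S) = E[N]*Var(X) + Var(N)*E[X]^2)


Var(S) = E[N]*Var(X) + Var(N)*E[X]^2
= 45*3523307 + 30*15710^2
= 158548815 + 7404123000
= 7.5627e+09


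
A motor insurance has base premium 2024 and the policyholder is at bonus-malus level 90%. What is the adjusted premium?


adjusted = base * BM_level / 100
= 2024 * 90 / 100
= 2024 * 0.9
= 1821.6


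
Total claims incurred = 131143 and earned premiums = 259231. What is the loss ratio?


Loss ratio = claims / premiums
= 131143 / 259231
= 0.5059


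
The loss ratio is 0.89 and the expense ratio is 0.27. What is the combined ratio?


Combined ratio = loss ratio + expense ratio
= 0.89 + 0.27
= 1.16


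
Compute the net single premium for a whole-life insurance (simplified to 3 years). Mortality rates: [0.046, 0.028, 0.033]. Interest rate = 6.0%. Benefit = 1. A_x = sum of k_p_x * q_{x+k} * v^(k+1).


v = 0.943396
Year 0: k_p_x=1.0, q=0.046, term=0.043396
Year 1: k_p_x=0.954, q=0.028, term=0.023774
Year 2: k_p_x=0.927288, q=0.033, term=0.025693
A_x = 0.0929


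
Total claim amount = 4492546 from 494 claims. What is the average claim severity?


severity = total / number
= 4492546 / 494
= 9094.2227


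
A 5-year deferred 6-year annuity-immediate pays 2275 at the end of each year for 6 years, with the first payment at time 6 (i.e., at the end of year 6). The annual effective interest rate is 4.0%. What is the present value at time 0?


PV at time 5 of the 6-year annuity-immediate:
a_n = 2275 * (1-(1+0.04)^(-6))/0.04 = 11925.8613
Discount back 5 years to time 0:
PV = 11925.8613 * (1+0.04)^(-5)
= 11925.8613 * 0.821927
= 9802.1887


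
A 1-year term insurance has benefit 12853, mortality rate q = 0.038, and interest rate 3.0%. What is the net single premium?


NSP = benefit * q * v
v = 1/(1+i) = 0.970874
NSP = 12853 * 0.038 * 0.970874
= 474.1883


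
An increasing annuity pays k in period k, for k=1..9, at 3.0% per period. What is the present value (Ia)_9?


(Ia)_n = sum_{k=1}^{n} k * v^k, v = 1/(1+i)
v = 0.970874
Sum computed term by term:
(Ia)_9 = 37.3981


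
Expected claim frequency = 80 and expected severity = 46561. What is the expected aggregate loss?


E[S] = E[N] * E[X]
= 80 * 46561
= 3.7249e+06


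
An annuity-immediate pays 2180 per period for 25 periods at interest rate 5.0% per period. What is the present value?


PV = PMT * (1 - (1+i)^(-n)) / i
= 2180 * (1 - (1+0.05)^(-25)) / 0.05
= 2180 * (1 - 0.295303) / 0.05
= 2180 * 14.093945
= 30724.7992


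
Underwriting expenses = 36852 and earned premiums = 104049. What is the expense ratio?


Expense ratio = expenses / premiums
= 36852 / 104049
= 0.3542


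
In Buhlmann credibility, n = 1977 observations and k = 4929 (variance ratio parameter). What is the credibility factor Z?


Z = n / (n + k)
= 1977 / (1977 + 4929)
= 1977 / 6906
= 0.2863


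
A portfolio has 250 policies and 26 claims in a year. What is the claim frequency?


frequency = claims / policies
= 26 / 250
= 0.104


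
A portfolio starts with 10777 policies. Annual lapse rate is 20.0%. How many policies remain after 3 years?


remaining = initial * (1 - lapse)^years
= 10777 * (1 - 0.2)^3
= 10777 * 0.512
= 5517.824


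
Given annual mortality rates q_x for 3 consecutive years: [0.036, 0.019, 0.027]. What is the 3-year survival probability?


p_k = 1 - q_k for each year
Survival = product of (1 - q_k)
= 0.964 * 0.981 * 0.973
= 0.9202


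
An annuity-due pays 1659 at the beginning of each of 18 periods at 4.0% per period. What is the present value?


PV_due = PMT * (1-(1+i)^(-n))/i * (1+i)
PV_immediate = 21001.7737
PV_due = 21001.7737 * 1.04
= 21841.8446


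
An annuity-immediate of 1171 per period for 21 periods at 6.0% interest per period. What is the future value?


FV = PMT * ((1+i)^n - 1) / i
= 1171 * ((1.06)^21 - 1) / 0.06
= 1171 * (3.399564 - 1) / 0.06
= 46831.4829


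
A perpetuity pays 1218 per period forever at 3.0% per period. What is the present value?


PV = PMT / i
= 1218 / 0.03
= 40600.0


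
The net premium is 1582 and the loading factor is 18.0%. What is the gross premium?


Gross = net * (1 + loading)
= 1582 * (1 + 0.18)
= 1582 * 1.18
= 1866.76


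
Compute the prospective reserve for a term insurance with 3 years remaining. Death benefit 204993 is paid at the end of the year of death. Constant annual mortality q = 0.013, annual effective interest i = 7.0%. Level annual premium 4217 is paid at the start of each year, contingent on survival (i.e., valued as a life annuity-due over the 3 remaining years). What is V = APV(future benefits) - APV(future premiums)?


v = 1/(1+i) = 0.934579
APV(future benefits) per unit = sum_{k=0}^{2} k_p_x * q * v^(k+1) = 0.033694
APV(future benefits) = 204993 * 0.033694 = 6907.1125
Life annuity-due factor ä_{x:3} = sum_{k=0}^{2} k_p_x * v^k = 2.773307
APV(future premiums) = 4217 * 2.773307 = 11695.0349
V = 6907.1125 - 11695.0349
= -4787.9225


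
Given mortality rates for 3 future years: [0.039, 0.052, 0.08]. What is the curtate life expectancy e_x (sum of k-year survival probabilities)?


e_x = sum_{k=1}^{n} k_p_x
k_p_x values:
  1_p_x = 0.961
  2_p_x = 0.911028
  3_p_x = 0.838146
e_x = 2.7102


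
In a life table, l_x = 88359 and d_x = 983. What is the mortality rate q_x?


q_x = d_x / l_x
= 983 / 88359
= 0.0111


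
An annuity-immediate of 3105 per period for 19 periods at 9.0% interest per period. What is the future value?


FV = PMT * ((1+i)^n - 1) / i
= 3105 * ((1.09)^19 - 1) / 0.09
= 3105 * (5.141661 - 1) / 0.09
= 142887.3133


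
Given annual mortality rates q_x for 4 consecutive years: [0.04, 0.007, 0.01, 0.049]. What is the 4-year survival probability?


p_k = 1 - q_k for each year
Survival = product of (1 - q_k)
= 0.96 * 0.993 * 0.99 * 0.951
= 0.8975


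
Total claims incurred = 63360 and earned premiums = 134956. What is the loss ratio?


Loss ratio = claims / premiums
= 63360 / 134956
= 0.4695


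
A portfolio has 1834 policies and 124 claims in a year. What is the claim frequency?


frequency = claims / policies
= 124 / 1834
= 0.0676


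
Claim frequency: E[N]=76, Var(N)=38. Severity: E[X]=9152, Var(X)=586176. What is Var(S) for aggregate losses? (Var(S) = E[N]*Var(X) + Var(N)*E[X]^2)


Var(S) = E[N]*Var(X) + Var(N)*E[X]^2
= 76*586176 + 38*9152^2
= 44549376 + 3182845952
= 3.2274e+09


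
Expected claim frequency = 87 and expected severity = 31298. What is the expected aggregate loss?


E[S] = E[N] * E[X]
= 87 * 31298
= 2.7229e+06


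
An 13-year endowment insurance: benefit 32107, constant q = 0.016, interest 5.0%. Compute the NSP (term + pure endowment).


Term component = 4436.5502
Pure endowment = 13_p_x * v^13 * benefit = 0.810842 * 0.530321 * 32107 = 13806.2305
NSP = 18242.7807


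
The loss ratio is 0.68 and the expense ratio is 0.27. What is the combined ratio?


Combined ratio = loss ratio + expense ratio
= 0.68 + 0.27
= 0.95


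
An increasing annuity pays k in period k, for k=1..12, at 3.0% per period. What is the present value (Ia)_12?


(Ia)_n = sum_{k=1}^{n} k * v^k, v = 1/(1+i)
v = 0.970874
Sum computed term by term:
(Ia)_12 = 61.2022


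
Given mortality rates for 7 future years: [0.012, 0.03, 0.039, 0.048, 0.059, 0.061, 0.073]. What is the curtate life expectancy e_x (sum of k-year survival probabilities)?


e_x = sum_{k=1}^{n} k_p_x
k_p_x values:
  1_p_x = 0.988
  2_p_x = 0.95836
  3_p_x = 0.920984
  4_p_x = 0.876777
  5_p_x = 0.825047
  6_p_x = 0.774719
  7_p_x = 0.718165
e_x = 6.0621


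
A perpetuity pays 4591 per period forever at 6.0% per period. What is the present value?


PV = PMT / i
= 4591 / 0.06
= 76516.6667


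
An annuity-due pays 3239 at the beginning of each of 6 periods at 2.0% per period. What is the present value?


PV_due = PMT * (1-(1+i)^(-n))/i * (1+i)
PV_immediate = 18143.0347
PV_due = 18143.0347 * 1.02
= 18505.8953


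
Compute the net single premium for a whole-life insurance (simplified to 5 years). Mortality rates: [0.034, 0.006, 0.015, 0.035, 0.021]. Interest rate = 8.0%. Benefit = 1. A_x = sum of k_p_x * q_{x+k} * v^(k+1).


v = 0.925926
Year 0: k_p_x=1.0, q=0.034, term=0.031481
Year 1: k_p_x=0.966, q=0.006, term=0.004969
Year 2: k_p_x=0.960204, q=0.015, term=0.011434
Year 3: k_p_x=0.945801, q=0.035, term=0.024332
Year 4: k_p_x=0.912698, q=0.021, term=0.013045
A_x = 0.0853


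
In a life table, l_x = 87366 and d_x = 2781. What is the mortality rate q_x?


q_x = d_x / l_x
= 2781 / 87366
= 0.0318


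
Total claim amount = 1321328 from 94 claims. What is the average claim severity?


severity = total / number
= 1321328 / 94
= 14056.6809


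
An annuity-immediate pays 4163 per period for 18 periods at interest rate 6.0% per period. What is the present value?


PV = PMT * (1 - (1+i)^(-n)) / i
= 4163 * (1 - (1+0.06)^(-18)) / 0.06
= 4163 * (1 - 0.350344) / 0.06
= 4163 * 10.827603
= 45075.3133


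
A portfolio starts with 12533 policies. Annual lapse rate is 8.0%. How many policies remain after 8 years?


remaining = initial * (1 - lapse)^years
= 12533 * (1 - 0.08)^8
= 12533 * 0.513219
= 6432.1721


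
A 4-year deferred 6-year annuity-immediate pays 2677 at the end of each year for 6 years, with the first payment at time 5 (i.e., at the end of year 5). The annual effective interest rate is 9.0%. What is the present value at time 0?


PV at time 4 of the 6-year annuity-immediate:
a_n = 2677 * (1-(1+0.09)^(-6))/0.09 = 12008.8041
Discount back 4 years to time 0:
PV = 12008.8041 * (1+0.09)^(-4)
= 12008.8041 * 0.708425
= 8507.3396


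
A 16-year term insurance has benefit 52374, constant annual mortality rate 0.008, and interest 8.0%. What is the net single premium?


NSP = benefit * sum_{k=0}^{n-1} k_p_x * q * v^(k+1)
With constant q=0.008, v=0.925926
Sum = 0.067574
NSP = 52374 * 0.067574
= 3539.1081


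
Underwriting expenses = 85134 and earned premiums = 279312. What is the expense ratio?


Expense ratio = expenses / premiums
= 85134 / 279312
= 0.3048


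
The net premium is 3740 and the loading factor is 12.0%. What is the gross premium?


Gross = net * (1 + loading)
= 3740 * (1 + 0.12)
= 3740 * 1.12
= 4188.8


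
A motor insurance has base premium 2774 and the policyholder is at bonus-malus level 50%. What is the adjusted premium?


adjusted = base * BM_level / 100
= 2774 * 50 / 100
= 2774 * 0.5
= 1387.0


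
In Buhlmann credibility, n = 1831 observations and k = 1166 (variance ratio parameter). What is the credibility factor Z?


Z = n / (n + k)
= 1831 / (1831 + 1166)
= 1831 / 2997
= 0.6109


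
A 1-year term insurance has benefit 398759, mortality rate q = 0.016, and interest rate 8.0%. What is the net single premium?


NSP = benefit * q * v
v = 1/(1+i) = 0.925926
NSP = 398759 * 0.016 * 0.925926
= 5907.5407


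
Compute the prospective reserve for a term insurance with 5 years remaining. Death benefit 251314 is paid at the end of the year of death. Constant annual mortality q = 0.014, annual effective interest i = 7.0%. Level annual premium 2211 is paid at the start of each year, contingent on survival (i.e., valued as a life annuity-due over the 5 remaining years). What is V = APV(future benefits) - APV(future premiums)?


v = 1/(1+i) = 0.934579
APV(future benefits) per unit = sum_{k=0}^{4} k_p_x * q * v^(k+1) = 0.055924
APV(future benefits) = 251314 * 0.055924 = 14054.5188
Life annuity-due factor ä_{x:5} = sum_{k=0}^{4} k_p_x * v^k = 4.274202
APV(future premiums) = 2211 * 4.274202 = 9450.2606
V = 14054.5188 - 9450.2606
= 4604.2582


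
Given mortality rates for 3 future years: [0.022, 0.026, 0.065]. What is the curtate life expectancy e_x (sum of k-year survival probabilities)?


e_x = sum_{k=1}^{n} k_p_x
k_p_x values:
  1_p_x = 0.978
  2_p_x = 0.952572
  3_p_x = 0.890655
e_x = 2.8212


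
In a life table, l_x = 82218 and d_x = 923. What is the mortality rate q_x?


q_x = d_x / l_x
= 923 / 82218
= 0.0112


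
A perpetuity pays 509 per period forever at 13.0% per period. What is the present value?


PV = PMT / i
= 509 / 0.13
= 3915.3846


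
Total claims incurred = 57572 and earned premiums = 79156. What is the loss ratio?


Loss ratio = claims / premiums
= 57572 / 79156
= 0.7273


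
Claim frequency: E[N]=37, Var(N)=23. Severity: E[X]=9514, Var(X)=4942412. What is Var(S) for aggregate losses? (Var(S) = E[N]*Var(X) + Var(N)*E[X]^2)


Var(S) = E[N]*Var(X) + Var(N)*E[X]^2
= 37*4942412 + 23*9514^2
= 182869244 + 2081872508
= 2.2647e+09


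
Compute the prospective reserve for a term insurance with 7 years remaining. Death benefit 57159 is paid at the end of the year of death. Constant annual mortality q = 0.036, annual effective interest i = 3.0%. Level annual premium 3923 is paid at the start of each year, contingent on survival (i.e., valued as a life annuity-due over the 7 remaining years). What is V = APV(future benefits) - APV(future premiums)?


v = 1/(1+i) = 0.970874
APV(future benefits) per unit = sum_{k=0}^{6} k_p_x * q * v^(k+1) = 0.202342
APV(future benefits) = 57159 * 0.202342 = 11565.6378
Life annuity-due factor ä_{x:7} = sum_{k=0}^{6} k_p_x * v^k = 5.789215
APV(future premiums) = 3923 * 5.789215 = 22711.0911
V = 11565.6378 - 22711.0911
= -11145.4532
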